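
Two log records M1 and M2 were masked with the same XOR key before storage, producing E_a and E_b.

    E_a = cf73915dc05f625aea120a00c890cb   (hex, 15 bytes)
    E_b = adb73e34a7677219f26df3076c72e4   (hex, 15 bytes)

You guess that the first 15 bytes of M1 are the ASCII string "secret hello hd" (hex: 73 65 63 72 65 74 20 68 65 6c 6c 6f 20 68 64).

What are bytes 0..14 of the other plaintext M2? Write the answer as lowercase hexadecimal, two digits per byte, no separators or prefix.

First, E_a ⊕ E_b = (M1 ⊕ K) ⊕ (M2 ⊕ K) = M1 ⊕ M2, so the key drops out. Then M2 = (M1 ⊕ M2) ⊕ M1 over the first 15 bytes.
byte 0: (cf xor ad) xor 73 = 62 xor 73 = 11
byte 1: (73 xor b7) xor 65 = c4 xor 65 = a1
byte 2: (91 xor 3e) xor 63 = af xor 63 = cc
byte 3: (5d xor 34) xor 72 = 69 xor 72 = 1b
byte 4: (c0 xor a7) xor 65 = 67 xor 65 = 02
byte 5: (5f xor 67) xor 74 = 38 xor 74 = 4c
byte 6: (62 xor 72) xor 20 = 10 xor 20 = 30
byte 7: (5a xor 19) xor 68 = 43 xor 68 = 2b
byte 8: (ea xor f2) xor 65 = 18 xor 65 = 7d
byte 9: (12 xor 6d) xor 6c = 7f xor 6c = 13
byte 10: (0a xor f3) xor 6c = f9 xor 6c = 95
byte 11: (00 xor 07) xor 6f = 07 xor 6f = 68
byte 12: (c8 xor 6c) xor 20 = a4 xor 20 = 84
byte 13: (90 xor 72) xor 68 = e2 xor 68 = 8a
byte 14: (cb xor e4) xor 64 = 2f xor 64 = 4b

11a1cc1b024c302b7d139568848a4b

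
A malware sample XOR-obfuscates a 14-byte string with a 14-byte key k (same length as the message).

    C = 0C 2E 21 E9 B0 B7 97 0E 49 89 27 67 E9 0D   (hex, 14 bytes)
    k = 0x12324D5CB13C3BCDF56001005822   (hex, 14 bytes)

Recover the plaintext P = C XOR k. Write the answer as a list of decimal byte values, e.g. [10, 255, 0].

[30, 28, 108, 181, 1, 139, 172, 195, 188, 233, 38, 103, 177, 47]

0c XOR 12 = 1e
2e XOR 32 = 1c
21 XOR 4d = 6c
e9 XOR 5c = b5
b0 XOR b1 = 01
b7 XOR 3c = 8b
97 XOR 3b = ac
0e XOR cd = c3
49 XOR f5 = bc
89 XOR 60 = e9
27 XOR 01 = 26
67 XOR 00 = 67
e9 XOR 58 = b1
0d XOR 22 = 2f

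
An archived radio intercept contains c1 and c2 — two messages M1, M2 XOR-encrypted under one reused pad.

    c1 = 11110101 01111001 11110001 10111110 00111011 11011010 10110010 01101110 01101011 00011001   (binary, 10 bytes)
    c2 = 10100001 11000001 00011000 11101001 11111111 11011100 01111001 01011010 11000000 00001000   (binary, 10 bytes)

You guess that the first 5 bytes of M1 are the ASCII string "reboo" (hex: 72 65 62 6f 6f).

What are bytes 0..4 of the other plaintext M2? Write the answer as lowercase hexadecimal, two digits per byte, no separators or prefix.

26dd8b38ab

First, c1 ⊕ c2 = (M1 ⊕ K) ⊕ (M2 ⊕ K) = M1 ⊕ M2, so the key drops out. Then M2 = (M1 ⊕ M2) ⊕ M1 over the first 5 bytes.
byte 0: (f5 ^ a1) ^ 72 = 54 ^ 72 = 26
byte 1: (79 ^ c1) ^ 65 = b8 ^ 65 = dd
byte 2: (f1 ^ 18) ^ 62 = e9 ^ 62 = 8b
byte 3: (be ^ e9) ^ 6f = 57 ^ 6f = 38
byte 4: (3b ^ ff) ^ 6f = c4 ^ 6f = ab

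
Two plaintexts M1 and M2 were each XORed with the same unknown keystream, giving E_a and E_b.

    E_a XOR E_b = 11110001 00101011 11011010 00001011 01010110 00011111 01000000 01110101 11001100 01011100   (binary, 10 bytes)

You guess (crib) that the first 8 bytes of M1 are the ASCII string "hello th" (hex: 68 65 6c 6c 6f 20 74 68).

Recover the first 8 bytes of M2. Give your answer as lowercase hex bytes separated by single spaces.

Since E_a ⊕ E_b = M1 ⊕ M2, XORing with the guessed M1 bytes yields the corresponding M2 bytes: M2 = (E_a ⊕ E_b) ⊕ M1.
241 XOR 104 = 153
 43 XOR 101 =  78
218 XOR 108 = 182
 11 XOR 108 = 103
 86 XOR 111 =  57
 31 XOR  32 =  63
 64 XOR 116 =  52
117 XOR 104 =  29

99 4e b6 67 39 3f 34 1d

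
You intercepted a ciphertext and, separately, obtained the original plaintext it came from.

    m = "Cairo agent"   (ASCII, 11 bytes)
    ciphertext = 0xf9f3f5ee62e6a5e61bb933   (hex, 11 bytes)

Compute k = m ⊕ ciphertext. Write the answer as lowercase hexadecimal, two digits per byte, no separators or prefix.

ba929c9c0dc6c4817ed747

Since ciphertext = m ⊕ k, XORing both sides with m gives k = m ⊕ ciphertext.
byte 0: 43 xor f9 = ba
byte 1: 61 xor f3 = 92
byte 2: 69 xor f5 = 9c
byte 3: 72 xor ee = 9c
byte 4: 6f xor 62 = 0d
byte 5: 20 xor e6 = c6
byte 6: 61 xor a5 = c4
byte 7: 67 xor e6 = 81
byte 8: 65 xor 1b = 7e
byte 9: 6e xor b9 = d7
byte 10: 74 xor 33 = 47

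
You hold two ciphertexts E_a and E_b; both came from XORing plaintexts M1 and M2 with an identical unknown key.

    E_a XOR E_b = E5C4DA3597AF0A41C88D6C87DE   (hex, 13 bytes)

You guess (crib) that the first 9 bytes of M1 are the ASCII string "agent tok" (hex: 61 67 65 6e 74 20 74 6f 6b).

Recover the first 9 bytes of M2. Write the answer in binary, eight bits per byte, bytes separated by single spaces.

Since E_a ⊕ E_b = M1 ⊕ M2, XORing with the guessed M1 bytes yields the corresponding M2 bytes: M2 = (E_a ⊕ E_b) ⊕ M1.
byte 0: e5 ^ 61 = 84
byte 1: c4 ^ 67 = a3
byte 2: da ^ 65 = bf
byte 3: 35 ^ 6e = 5b
byte 4: 97 ^ 74 = e3
byte 5: af ^ 20 = 8f
byte 6: 0a ^ 74 = 7e
byte 7: 41 ^ 6f = 2e
byte 8: c8 ^ 6b = a3

10000100 10100011 10111111 01011011 11100011 10001111 01111110 00101110 10100011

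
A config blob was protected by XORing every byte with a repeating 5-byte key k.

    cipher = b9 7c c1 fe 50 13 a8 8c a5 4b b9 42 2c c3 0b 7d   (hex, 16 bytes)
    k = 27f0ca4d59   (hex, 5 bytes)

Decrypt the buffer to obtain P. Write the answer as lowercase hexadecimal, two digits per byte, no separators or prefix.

9e8c0bb309345846e8129eb2e68e525a

The 5-byte key repeats, so the effective keystream is 27 f0 ca 4d 59 27 f0 ca 4d 59 27 f0 ca 4d 59 27.
byte 0: b9 ⊕ 27 = 9e
byte 1: 7c ⊕ f0 = 8c
byte 2: c1 ⊕ ca = 0b
byte 3: fe ⊕ 4d = b3
byte 4: 50 ⊕ 59 = 09
byte 5: 13 ⊕ 27 = 34
byte 6: a8 ⊕ f0 = 58
byte 7: 8c ⊕ ca = 46
byte 8: a5 ⊕ 4d = e8
byte 9: 4b ⊕ 59 = 12
byte 10: b9 ⊕ 27 = 9e
byte 11: 42 ⊕ f0 = b2
byte 12: 2c ⊕ ca = e6
byte 13: c3 ⊕ 4d = 8e
byte 14: 0b ⊕ 59 = 52
byte 15: 7d ⊕ 27 = 5a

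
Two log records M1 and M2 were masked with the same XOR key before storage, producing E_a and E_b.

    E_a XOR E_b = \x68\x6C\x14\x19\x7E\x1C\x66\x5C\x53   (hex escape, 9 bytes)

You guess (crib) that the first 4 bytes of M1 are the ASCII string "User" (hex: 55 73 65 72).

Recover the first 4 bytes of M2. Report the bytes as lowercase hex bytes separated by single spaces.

3d 1f 71 6b

Since E_a ⊕ E_b = M1 ⊕ M2, XORing with the guessed M1 bytes yields the corresponding M2 bytes: M2 = (E_a ⊕ E_b) ⊕ M1.
68 ⊕ 55 = 3d
6c ⊕ 73 = 1f
14 ⊕ 65 = 71
19 ⊕ 72 = 6b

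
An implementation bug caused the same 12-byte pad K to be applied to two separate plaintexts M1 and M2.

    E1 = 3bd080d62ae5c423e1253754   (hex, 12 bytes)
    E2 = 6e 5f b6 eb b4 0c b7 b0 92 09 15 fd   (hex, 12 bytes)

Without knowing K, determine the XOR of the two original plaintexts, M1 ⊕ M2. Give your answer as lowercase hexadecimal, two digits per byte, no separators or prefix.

E1 ⊕ E2 = (M1 ⊕ K) ⊕ (M2 ⊕ K) = M1 ⊕ M2 — the shared key cancels under XOR.
3b xor 6e = 55
d0 xor 5f = 8f
80 xor b6 = 36
d6 xor eb = 3d
2a xor b4 = 9e
e5 xor 0c = e9
c4 xor b7 = 73
23 xor b0 = 93
e1 xor 92 = 73
25 xor 09 = 2c
37 xor 15 = 22
54 xor fd = a9

558f363d9ee97393732c22a9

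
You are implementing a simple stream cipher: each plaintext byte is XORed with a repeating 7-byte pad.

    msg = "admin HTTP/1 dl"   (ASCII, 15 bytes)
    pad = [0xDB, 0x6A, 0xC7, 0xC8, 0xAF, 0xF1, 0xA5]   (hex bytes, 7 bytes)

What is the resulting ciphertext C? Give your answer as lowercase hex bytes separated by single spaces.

The 7-byte key repeats, so the effective keystream is db 6a c7 c8 af f1 a5 db 6a c7 c8 af f1 a5 db.
byte 0: 61 ⊕ db = ba
byte 1: 64 ⊕ 6a = 0e
byte 2: 6d ⊕ c7 = aa
byte 3: 69 ⊕ c8 = a1
byte 4: 6e ⊕ af = c1
byte 5: 20 ⊕ f1 = d1
byte 6: 48 ⊕ a5 = ed
byte 7: 54 ⊕ db = 8f
byte 8: 54 ⊕ 6a = 3e
byte 9: 50 ⊕ c7 = 97
byte 10: 2f ⊕ c8 = e7
byte 11: 31 ⊕ af = 9e
byte 12: 20 ⊕ f1 = d1
byte 13: 64 ⊕ a5 = c1
byte 14: 6c ⊕ db = b7

ba 0e aa a1 c1 d1 ed 8f 3e 97 e7 9e d1 c1 b7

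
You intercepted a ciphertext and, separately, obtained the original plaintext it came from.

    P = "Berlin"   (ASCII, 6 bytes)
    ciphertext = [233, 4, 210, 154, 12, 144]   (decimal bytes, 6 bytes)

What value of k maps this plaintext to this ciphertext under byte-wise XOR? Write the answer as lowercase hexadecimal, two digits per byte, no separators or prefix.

ab61a0f665fe

Since ciphertext = P ⊕ k, XORing both sides with P gives k = P ⊕ ciphertext.
42 ^ e9 = ab
65 ^ 04 = 61
72 ^ d2 = a0
6c ^ 9a = f6
69 ^ 0c = 65
6e ^ 90 = fe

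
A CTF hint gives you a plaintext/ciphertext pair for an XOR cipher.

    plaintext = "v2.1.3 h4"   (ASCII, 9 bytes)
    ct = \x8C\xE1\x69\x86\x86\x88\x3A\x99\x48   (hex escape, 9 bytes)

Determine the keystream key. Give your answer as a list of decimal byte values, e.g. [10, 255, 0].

Since ct = plaintext ⊕ key, XORing both sides with plaintext gives key = plaintext ⊕ ct.
byte 0: 76 ^ 8c = fa
byte 1: 32 ^ e1 = d3
byte 2: 2e ^ 69 = 47
byte 3: 31 ^ 86 = b7
byte 4: 2e ^ 86 = a8
byte 5: 33 ^ 88 = bb
byte 6: 20 ^ 3a = 1a
byte 7: 68 ^ 99 = f1
byte 8: 34 ^ 48 = 7c

[250, 211, 71, 183, 168, 187, 26, 241, 124]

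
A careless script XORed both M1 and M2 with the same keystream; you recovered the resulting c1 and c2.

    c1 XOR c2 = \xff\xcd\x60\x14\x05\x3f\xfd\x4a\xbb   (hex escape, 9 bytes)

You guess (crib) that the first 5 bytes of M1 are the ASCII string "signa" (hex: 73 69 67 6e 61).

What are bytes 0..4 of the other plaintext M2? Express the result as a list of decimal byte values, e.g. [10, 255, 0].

[140, 164, 7, 122, 100]

Since c1 ⊕ c2 = M1 ⊕ M2, XORing with the guessed M1 bytes yields the corresponding M2 bytes: M2 = (c1 ⊕ c2) ⊕ M1.
byte 0: ff xor 73 = 8c
byte 1: cd xor 69 = a4
byte 2: 60 xor 67 = 07
byte 3: 14 xor 6e = 7a
byte 4: 05 xor 61 = 64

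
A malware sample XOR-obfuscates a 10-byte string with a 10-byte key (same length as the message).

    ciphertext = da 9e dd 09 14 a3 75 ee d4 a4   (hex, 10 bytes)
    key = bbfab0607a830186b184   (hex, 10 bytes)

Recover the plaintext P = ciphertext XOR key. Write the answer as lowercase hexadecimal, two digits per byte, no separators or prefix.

61646d696e2074686520

byte 0: 218 xor 187 =  97
byte 1: 158 xor 250 = 100
byte 2: 221 xor 176 = 109
byte 3:   9 xor  96 = 105
byte 4:  20 xor 122 = 110
byte 5: 163 xor 131 =  32
byte 6: 117 xor   1 = 116
byte 7: 238 xor 134 = 104
byte 8: 212 xor 177 = 101
byte 9: 164 xor 132 =  32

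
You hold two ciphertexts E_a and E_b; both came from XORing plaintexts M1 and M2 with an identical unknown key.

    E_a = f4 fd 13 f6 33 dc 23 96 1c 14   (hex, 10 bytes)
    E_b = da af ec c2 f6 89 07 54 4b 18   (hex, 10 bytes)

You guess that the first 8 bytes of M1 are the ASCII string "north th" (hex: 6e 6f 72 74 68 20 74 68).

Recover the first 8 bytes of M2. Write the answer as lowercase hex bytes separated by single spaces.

First, E_a ⊕ E_b = (M1 ⊕ K) ⊕ (M2 ⊕ K) = M1 ⊕ M2, so the key drops out. Then M2 = (M1 ⊕ M2) ⊕ M1 over the first 8 bytes.
byte 0: (f4 XOR da) XOR 6e = 2e XOR 6e = 40
byte 1: (fd XOR af) XOR 6f = 52 XOR 6f = 3d
byte 2: (13 XOR ec) XOR 72 = ff XOR 72 = 8d
byte 3: (f6 XOR c2) XOR 74 = 34 XOR 74 = 40
byte 4: (33 XOR f6) XOR 68 = c5 XOR 68 = ad
byte 5: (dc XOR 89) XOR 20 = 55 XOR 20 = 75
byte 6: (23 XOR 07) XOR 74 = 24 XOR 74 = 50
byte 7: (96 XOR 54) XOR 68 = c2 XOR 68 = aa

40 3d 8d 40 ad 75 50 aa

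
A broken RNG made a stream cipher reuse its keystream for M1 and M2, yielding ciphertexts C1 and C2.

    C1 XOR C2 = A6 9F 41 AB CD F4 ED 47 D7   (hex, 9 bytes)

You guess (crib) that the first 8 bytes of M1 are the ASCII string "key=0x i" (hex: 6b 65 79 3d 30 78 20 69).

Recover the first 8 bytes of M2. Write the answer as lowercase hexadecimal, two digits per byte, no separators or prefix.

Since C1 ⊕ C2 = M1 ⊕ M2, XORing with the guessed M1 bytes yields the corresponding M2 bytes: M2 = (C1 ⊕ C2) ⊕ M1.
10100110 ⊕ 01101011 = 11001101
10011111 ⊕ 01100101 = 11111010
01000001 ⊕ 01111001 = 00111000
10101011 ⊕ 00111101 = 10010110
11001101 ⊕ 00110000 = 11111101
11110100 ⊕ 01111000 = 10001100
11101101 ⊕ 00100000 = 11001101
01000111 ⊕ 01101001 = 00101110

cdfa3896fd8ccd2e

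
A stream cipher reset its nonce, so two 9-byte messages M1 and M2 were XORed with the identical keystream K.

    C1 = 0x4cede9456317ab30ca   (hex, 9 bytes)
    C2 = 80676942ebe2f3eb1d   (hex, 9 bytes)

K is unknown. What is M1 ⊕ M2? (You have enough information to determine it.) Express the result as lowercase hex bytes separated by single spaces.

cc 8a 80 07 88 f5 58 db d7

C1 ⊕ C2 = (M1 ⊕ K) ⊕ (M2 ⊕ K) = M1 ⊕ M2 — the shared key cancels under XOR.
byte 0: 4c XOR 80 = cc
byte 1: ed XOR 67 = 8a
byte 2: e9 XOR 69 = 80
byte 3: 45 XOR 42 = 07
byte 4: 63 XOR eb = 88
byte 5: 17 XOR e2 = f5
byte 6: ab XOR f3 = 58
byte 7: 30 XOR eb = db
byte 8: ca XOR 1d = d7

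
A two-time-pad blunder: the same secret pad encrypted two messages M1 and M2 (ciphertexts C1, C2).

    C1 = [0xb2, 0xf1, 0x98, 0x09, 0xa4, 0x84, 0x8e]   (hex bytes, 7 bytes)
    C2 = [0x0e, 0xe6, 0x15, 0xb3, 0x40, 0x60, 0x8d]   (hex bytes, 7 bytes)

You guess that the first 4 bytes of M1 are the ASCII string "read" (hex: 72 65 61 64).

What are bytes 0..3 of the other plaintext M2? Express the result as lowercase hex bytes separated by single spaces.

First, C1 ⊕ C2 = (M1 ⊕ K) ⊕ (M2 ⊕ K) = M1 ⊕ M2, so the key drops out. Then M2 = (M1 ⊕ M2) ⊕ M1 over the first 4 bytes.
byte 0: (b2 ^ 0e) ^ 72 = bc ^ 72 = ce
byte 1: (f1 ^ e6) ^ 65 = 17 ^ 65 = 72
byte 2: (98 ^ 15) ^ 61 = 8d ^ 61 = ec
byte 3: (09 ^ b3) ^ 64 = ba ^ 64 = de

ce 72 ec de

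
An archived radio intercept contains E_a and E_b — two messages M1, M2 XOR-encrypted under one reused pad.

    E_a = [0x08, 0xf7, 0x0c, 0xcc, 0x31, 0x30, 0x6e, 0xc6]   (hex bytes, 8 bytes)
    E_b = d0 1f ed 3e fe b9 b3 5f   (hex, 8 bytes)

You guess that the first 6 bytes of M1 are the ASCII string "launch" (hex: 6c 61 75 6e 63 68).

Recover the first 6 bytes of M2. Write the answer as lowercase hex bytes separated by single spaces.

b4 89 94 9c ac e1

First, E_a ⊕ E_b = (M1 ⊕ K) ⊕ (M2 ⊕ K) = M1 ⊕ M2, so the key drops out. Then M2 = (M1 ⊕ M2) ⊕ M1 over the first 6 bytes.
byte 0: (08 XOR d0) XOR 6c = d8 XOR 6c = b4
byte 1: (f7 XOR 1f) XOR 61 = e8 XOR 61 = 89
byte 2: (0c XOR ed) XOR 75 = e1 XOR 75 = 94
byte 3: (cc XOR 3e) XOR 6e = f2 XOR 6e = 9c
byte 4: (31 XOR fe) XOR 63 = cf XOR 63 = ac
byte 5: (30 XOR b9) XOR 68 = 89 XOR 68 = e1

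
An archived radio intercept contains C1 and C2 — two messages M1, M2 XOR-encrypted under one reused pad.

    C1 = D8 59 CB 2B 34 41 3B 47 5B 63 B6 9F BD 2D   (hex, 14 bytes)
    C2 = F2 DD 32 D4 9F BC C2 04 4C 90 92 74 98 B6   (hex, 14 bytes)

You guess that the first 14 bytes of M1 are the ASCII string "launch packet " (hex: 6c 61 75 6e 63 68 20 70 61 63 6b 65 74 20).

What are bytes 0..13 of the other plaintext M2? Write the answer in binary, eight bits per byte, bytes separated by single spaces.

First, C1 ⊕ C2 = (M1 ⊕ K) ⊕ (M2 ⊕ K) = M1 ⊕ M2, so the key drops out. Then M2 = (M1 ⊕ M2) ⊕ M1 over the first 14 bytes.
byte 0: (d8 xor f2) xor 6c = 2a xor 6c = 46
byte 1: (59 xor dd) xor 61 = 84 xor 61 = e5
byte 2: (cb xor 32) xor 75 = f9 xor 75 = 8c
byte 3: (2b xor d4) xor 6e = ff xor 6e = 91
byte 4: (34 xor 9f) xor 63 = ab xor 63 = c8
byte 5: (41 xor bc) xor 68 = fd xor 68 = 95
byte 6: (3b xor c2) xor 20 = f9 xor 20 = d9
byte 7: (47 xor 04) xor 70 = 43 xor 70 = 33
byte 8: (5b xor 4c) xor 61 = 17 xor 61 = 76
byte 9: (63 xor 90) xor 63 = f3 xor 63 = 90
byte 10: (b6 xor 92) xor 6b = 24 xor 6b = 4f
byte 11: (9f xor 74) xor 65 = eb xor 65 = 8e
byte 12: (bd xor 98) xor 74 = 25 xor 74 = 51
byte 13: (2d xor b6) xor 20 = 9b xor 20 = bb

01000110 11100101 10001100 10010001 11001000 10010101 11011001 00110011 01110110 10010000 01001111 10001110 01010001 10111011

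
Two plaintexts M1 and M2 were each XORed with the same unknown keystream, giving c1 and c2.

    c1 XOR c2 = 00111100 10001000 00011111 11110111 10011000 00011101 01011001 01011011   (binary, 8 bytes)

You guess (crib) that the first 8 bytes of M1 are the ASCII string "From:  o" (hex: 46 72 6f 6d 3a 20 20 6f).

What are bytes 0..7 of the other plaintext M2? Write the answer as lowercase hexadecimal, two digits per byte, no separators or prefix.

7afa709aa23d7934

Since c1 ⊕ c2 = M1 ⊕ M2, XORing with the guessed M1 bytes yields the corresponding M2 bytes: M2 = (c1 ⊕ c2) ⊕ M1.
 60 ^  70 = 122
136 ^ 114 = 250
 31 ^ 111 = 112
247 ^ 109 = 154
152 ^  58 = 162
 29 ^  32 =  61
 89 ^  32 = 121
 91 ^ 111 =  52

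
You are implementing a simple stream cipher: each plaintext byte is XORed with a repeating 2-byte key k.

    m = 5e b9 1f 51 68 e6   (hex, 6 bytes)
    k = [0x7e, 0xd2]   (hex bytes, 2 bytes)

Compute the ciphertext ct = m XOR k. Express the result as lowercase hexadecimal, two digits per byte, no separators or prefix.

The 2-byte key repeats, so the effective keystream is 7e d2 7e d2 7e d2.
byte 0: 5e ⊕ 7e = 20
byte 1: b9 ⊕ d2 = 6b
byte 2: 1f ⊕ 7e = 61
byte 3: 51 ⊕ d2 = 83
byte 4: 68 ⊕ 7e = 16
byte 5: e6 ⊕ d2 = 34

206b61831634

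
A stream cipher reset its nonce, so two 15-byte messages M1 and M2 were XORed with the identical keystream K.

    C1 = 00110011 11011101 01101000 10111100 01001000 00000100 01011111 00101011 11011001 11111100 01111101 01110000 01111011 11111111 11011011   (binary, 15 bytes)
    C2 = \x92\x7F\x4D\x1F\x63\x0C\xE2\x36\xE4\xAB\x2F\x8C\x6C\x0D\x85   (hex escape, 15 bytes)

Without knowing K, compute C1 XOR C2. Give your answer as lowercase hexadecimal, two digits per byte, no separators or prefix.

C1 ⊕ C2 = (M1 ⊕ K) ⊕ (M2 ⊕ K) = M1 ⊕ M2 — the shared key cancels under XOR.
33 ^ 92 = a1
dd ^ 7f = a2
68 ^ 4d = 25
bc ^ 1f = a3
48 ^ 63 = 2b
04 ^ 0c = 08
5f ^ e2 = bd
2b ^ 36 = 1d
d9 ^ e4 = 3d
fc ^ ab = 57
7d ^ 2f = 52
70 ^ 8c = fc
7b ^ 6c = 17
ff ^ 0d = f2
db ^ 85 = 5e

a1a225a32b08bd1d3d5752fc17f25e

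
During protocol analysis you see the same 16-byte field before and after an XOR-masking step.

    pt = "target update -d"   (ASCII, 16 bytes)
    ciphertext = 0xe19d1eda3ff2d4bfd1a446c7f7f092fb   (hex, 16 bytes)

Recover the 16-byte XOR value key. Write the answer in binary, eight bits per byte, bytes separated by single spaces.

Since ciphertext = pt ⊕ key, XORing both sides with pt gives key = pt ⊕ ciphertext.
74 XOR e1 = 95
61 XOR 9d = fc
72 XOR 1e = 6c
67 XOR da = bd
65 XOR 3f = 5a
74 XOR f2 = 86
20 XOR d4 = f4
75 XOR bf = ca
70 XOR d1 = a1
64 XOR a4 = c0
61 XOR 46 = 27
74 XOR c7 = b3
65 XOR f7 = 92
20 XOR f0 = d0
2d XOR 92 = bf
64 XOR fb = 9f

10010101 11111100 01101100 10111101 01011010 10000110 11110100 11001010 10100001 11000000 00100111 10110011 10010010 11010000 10111111 10011111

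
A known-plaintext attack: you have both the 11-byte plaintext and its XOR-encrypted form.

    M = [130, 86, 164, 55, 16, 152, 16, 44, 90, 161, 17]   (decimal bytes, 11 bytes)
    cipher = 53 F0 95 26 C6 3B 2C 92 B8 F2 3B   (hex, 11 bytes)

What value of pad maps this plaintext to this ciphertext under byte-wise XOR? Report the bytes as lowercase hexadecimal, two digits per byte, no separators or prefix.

d1a63111d6a33cbee2532a

Since cipher = M ⊕ pad, XORing both sides with M gives pad = M ⊕ cipher.
byte 0: 130 ^  83 = 209
byte 1:  86 ^ 240 = 166
byte 2: 164 ^ 149 =  49
byte 3:  55 ^  38 =  17
byte 4:  16 ^ 198 = 214
byte 5: 152 ^  59 = 163
byte 6:  16 ^  44 =  60
byte 7:  44 ^ 146 = 190
byte 8:  90 ^ 184 = 226
byte 9: 161 ^ 242 =  83
byte 10:  17 ^  59 =  42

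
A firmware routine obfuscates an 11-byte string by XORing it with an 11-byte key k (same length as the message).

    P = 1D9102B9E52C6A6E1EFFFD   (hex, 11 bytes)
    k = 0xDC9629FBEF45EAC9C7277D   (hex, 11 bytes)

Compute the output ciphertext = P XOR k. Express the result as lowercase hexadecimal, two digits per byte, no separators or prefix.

byte 0:  29 xor 220 = 193
byte 1: 145 xor 150 =   7
byte 2:   2 xor  41 =  43
byte 3: 185 xor 251 =  66
byte 4: 229 xor 239 =  10
byte 5:  44 xor  69 = 105
byte 6: 106 xor 234 = 128
byte 7: 110 xor 201 = 167
byte 8:  30 xor 199 = 217
byte 9: 255 xor  39 = 216
byte 10: 253 xor 125 = 128

c1072b420a6980a7d9d880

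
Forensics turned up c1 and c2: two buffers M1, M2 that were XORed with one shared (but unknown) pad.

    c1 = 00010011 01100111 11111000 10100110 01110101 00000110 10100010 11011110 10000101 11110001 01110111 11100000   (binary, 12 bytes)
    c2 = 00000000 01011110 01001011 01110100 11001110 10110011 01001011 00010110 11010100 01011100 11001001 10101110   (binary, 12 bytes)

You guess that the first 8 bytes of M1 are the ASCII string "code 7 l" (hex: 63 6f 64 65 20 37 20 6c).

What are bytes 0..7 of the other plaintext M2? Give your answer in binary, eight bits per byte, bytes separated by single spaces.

01110000 01010110 11010111 10110111 10011011 10000010 11001001 10100100

First, c1 ⊕ c2 = (M1 ⊕ K) ⊕ (M2 ⊕ K) = M1 ⊕ M2, so the key drops out. Then M2 = (M1 ⊕ M2) ⊕ M1 over the first 8 bytes.
byte 0: (13 ^ 00) ^ 63 = 13 ^ 63 = 70
byte 1: (67 ^ 5e) ^ 6f = 39 ^ 6f = 56
byte 2: (f8 ^ 4b) ^ 64 = b3 ^ 64 = d7
byte 3: (a6 ^ 74) ^ 65 = d2 ^ 65 = b7
byte 4: (75 ^ ce) ^ 20 = bb ^ 20 = 9b
byte 5: (06 ^ b3) ^ 37 = b5 ^ 37 = 82
byte 6: (a2 ^ 4b) ^ 20 = e9 ^ 20 = c9
byte 7: (de ^ 16) ^ 6c = c8 ^ 6c = a4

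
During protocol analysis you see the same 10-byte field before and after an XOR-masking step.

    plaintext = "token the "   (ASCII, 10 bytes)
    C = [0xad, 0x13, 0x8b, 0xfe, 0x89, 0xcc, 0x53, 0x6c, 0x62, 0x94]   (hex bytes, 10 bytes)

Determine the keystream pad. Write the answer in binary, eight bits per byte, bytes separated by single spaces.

11011001 01111100 11100000 10011011 11100111 11101100 00100111 00000100 00000111 10110100

Since C = plaintext ⊕ pad, XORing both sides with plaintext gives pad = plaintext ⊕ C.
byte 0: 74 ⊕ ad = d9
byte 1: 6f ⊕ 13 = 7c
byte 2: 6b ⊕ 8b = e0
byte 3: 65 ⊕ fe = 9b
byte 4: 6e ⊕ 89 = e7
byte 5: 20 ⊕ cc = ec
byte 6: 74 ⊕ 53 = 27
byte 7: 68 ⊕ 6c = 04
byte 8: 65 ⊕ 62 = 07
byte 9: 20 ⊕ 94 = b4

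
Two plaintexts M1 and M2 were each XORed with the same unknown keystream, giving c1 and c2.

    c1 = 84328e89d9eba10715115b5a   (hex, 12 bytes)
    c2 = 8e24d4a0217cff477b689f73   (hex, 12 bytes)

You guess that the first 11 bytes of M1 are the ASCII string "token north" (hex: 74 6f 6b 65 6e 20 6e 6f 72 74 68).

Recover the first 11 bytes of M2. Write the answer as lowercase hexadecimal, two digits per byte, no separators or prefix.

First, c1 ⊕ c2 = (M1 ⊕ K) ⊕ (M2 ⊕ K) = M1 ⊕ M2, so the key drops out. Then M2 = (M1 ⊕ M2) ⊕ M1 over the first 11 bytes.
byte 0: (84 ^ 8e) ^ 74 = 0a ^ 74 = 7e
byte 1: (32 ^ 24) ^ 6f = 16 ^ 6f = 79
byte 2: (8e ^ d4) ^ 6b = 5a ^ 6b = 31
byte 3: (89 ^ a0) ^ 65 = 29 ^ 65 = 4c
byte 4: (d9 ^ 21) ^ 6e = f8 ^ 6e = 96
byte 5: (eb ^ 7c) ^ 20 = 97 ^ 20 = b7
byte 6: (a1 ^ ff) ^ 6e = 5e ^ 6e = 30
byte 7: (07 ^ 47) ^ 6f = 40 ^ 6f = 2f
byte 8: (15 ^ 7b) ^ 72 = 6e ^ 72 = 1c
byte 9: (11 ^ 68) ^ 74 = 79 ^ 74 = 0d
byte 10: (5b ^ 9f) ^ 68 = c4 ^ 68 = ac

7e79314c96b7302f1c0dac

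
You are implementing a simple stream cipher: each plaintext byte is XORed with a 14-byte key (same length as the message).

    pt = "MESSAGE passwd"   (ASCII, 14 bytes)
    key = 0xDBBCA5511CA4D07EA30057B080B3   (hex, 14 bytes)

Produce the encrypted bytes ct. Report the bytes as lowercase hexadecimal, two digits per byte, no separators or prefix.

XOR is its own inverse, so applying the key byte-wise gives the result directly.
4d ^ db = 96
45 ^ bc = f9
53 ^ a5 = f6
53 ^ 51 = 02
41 ^ 1c = 5d
47 ^ a4 = e3
45 ^ d0 = 95
20 ^ 7e = 5e
70 ^ a3 = d3
61 ^ 00 = 61
73 ^ 57 = 24
73 ^ b0 = c3
77 ^ 80 = f7
64 ^ b3 = d7

96f9f6025de3955ed36124c3f7d7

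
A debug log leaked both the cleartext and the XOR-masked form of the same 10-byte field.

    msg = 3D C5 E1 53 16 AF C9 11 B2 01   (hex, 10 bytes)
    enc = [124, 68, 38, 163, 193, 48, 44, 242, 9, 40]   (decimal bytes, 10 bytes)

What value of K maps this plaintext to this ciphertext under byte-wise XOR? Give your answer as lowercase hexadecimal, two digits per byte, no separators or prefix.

4181c7f0d79fe5e3bb29

Since enc = msg ⊕ K, XORing both sides with msg gives K = msg ⊕ enc.
3d ⊕ 7c = 41
c5 ⊕ 44 = 81
e1 ⊕ 26 = c7
53 ⊕ a3 = f0
16 ⊕ c1 = d7
af ⊕ 30 = 9f
c9 ⊕ 2c = e5
11 ⊕ f2 = e3
b2 ⊕ 09 = bb
01 ⊕ 28 = 29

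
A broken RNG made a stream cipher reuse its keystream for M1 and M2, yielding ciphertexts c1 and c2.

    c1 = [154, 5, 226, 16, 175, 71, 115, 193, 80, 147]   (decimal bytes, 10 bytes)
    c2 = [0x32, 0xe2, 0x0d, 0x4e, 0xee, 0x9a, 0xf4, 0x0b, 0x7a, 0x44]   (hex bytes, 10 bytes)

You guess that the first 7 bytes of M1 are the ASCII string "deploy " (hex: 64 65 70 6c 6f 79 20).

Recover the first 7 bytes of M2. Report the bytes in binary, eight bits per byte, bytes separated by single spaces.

First, c1 ⊕ c2 = (M1 ⊕ K) ⊕ (M2 ⊕ K) = M1 ⊕ M2, so the key drops out. Then M2 = (M1 ⊕ M2) ⊕ M1 over the first 7 bytes.
byte 0: (9a ^ 32) ^ 64 = a8 ^ 64 = cc
byte 1: (05 ^ e2) ^ 65 = e7 ^ 65 = 82
byte 2: (e2 ^ 0d) ^ 70 = ef ^ 70 = 9f
byte 3: (10 ^ 4e) ^ 6c = 5e ^ 6c = 32
byte 4: (af ^ ee) ^ 6f = 41 ^ 6f = 2e
byte 5: (47 ^ 9a) ^ 79 = dd ^ 79 = a4
byte 6: (73 ^ f4) ^ 20 = 87 ^ 20 = a7

11001100 10000010 10011111 00110010 00101110 10100100 10100111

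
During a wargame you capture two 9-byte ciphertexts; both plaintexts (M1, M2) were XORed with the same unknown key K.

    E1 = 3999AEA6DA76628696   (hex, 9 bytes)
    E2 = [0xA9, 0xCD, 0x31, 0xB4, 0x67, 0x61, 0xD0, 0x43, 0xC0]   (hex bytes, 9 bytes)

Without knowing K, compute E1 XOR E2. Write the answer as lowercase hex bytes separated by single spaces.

E1 ⊕ E2 = (M1 ⊕ K) ⊕ (M2 ⊕ K) = M1 ⊕ M2 — the shared key cancels under XOR.
byte 0: 00111001 ^ 10101001 = 10010000
byte 1: 10011001 ^ 11001101 = 01010100
byte 2: 10101110 ^ 00110001 = 10011111
byte 3: 10100110 ^ 10110100 = 00010010
byte 4: 11011010 ^ 01100111 = 10111101
byte 5: 01110110 ^ 01100001 = 00010111
byte 6: 01100010 ^ 11010000 = 10110010
byte 7: 10000110 ^ 01000011 = 11000101
byte 8: 10010110 ^ 11000000 = 01010110

90 54 9f 12 bd 17 b2 c5 56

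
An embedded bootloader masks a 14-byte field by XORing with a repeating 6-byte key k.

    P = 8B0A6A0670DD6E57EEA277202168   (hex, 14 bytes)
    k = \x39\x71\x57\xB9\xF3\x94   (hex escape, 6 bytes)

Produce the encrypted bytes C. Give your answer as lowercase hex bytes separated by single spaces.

b2 7b 3d bf 83 49 57 26 b9 1b 84 b4 18 19

The 6-byte key repeats, so the effective keystream is 39 71 57 b9 f3 94 39 71 57 b9 f3 94 39 71.
byte 0: 8b XOR 39 = b2
byte 1: 0a XOR 71 = 7b
byte 2: 6a XOR 57 = 3d
byte 3: 06 XOR b9 = bf
byte 4: 70 XOR f3 = 83
byte 5: dd XOR 94 = 49
byte 6: 6e XOR 39 = 57
byte 7: 57 XOR 71 = 26
byte 8: ee XOR 57 = b9
byte 9: a2 XOR b9 = 1b
byte 10: 77 XOR f3 = 84
byte 11: 20 XOR 94 = b4
byte 12: 21 XOR 39 = 18
byte 13: 68 XOR 71 = 19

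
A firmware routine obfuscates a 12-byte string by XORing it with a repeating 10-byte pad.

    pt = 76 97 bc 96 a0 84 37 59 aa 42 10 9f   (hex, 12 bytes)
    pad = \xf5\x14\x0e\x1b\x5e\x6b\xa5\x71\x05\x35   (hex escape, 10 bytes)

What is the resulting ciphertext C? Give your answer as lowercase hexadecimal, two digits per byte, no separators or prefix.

The 10-byte key repeats, so the effective keystream is f5 14 0e 1b 5e 6b a5 71 05 35 f5 14.
byte 0: 76 ^ f5 = 83
byte 1: 97 ^ 14 = 83
byte 2: bc ^ 0e = b2
byte 3: 96 ^ 1b = 8d
byte 4: a0 ^ 5e = fe
byte 5: 84 ^ 6b = ef
byte 6: 37 ^ a5 = 92
byte 7: 59 ^ 71 = 28
byte 8: aa ^ 05 = af
byte 9: 42 ^ 35 = 77
byte 10: 10 ^ f5 = e5
byte 11: 9f ^ 14 = 8b

8383b28dfeef9228af77e58b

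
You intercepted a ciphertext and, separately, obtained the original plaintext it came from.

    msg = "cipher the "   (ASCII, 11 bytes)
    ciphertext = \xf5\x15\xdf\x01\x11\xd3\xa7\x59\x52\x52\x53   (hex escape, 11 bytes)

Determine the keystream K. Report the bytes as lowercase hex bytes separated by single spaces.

96 7c af 69 74 a1 87 2d 3a 37 73

Since ciphertext = msg ⊕ K, XORing both sides with msg gives K = msg ⊕ ciphertext.
 99 ⊕ 245 = 150
105 ⊕  21 = 124
112 ⊕ 223 = 175
104 ⊕   1 = 105
101 ⊕  17 = 116
114 ⊕ 211 = 161
 32 ⊕ 167 = 135
116 ⊕  89 =  45
104 ⊕  82 =  58
101 ⊕  82 =  55
 32 ⊕  83 = 115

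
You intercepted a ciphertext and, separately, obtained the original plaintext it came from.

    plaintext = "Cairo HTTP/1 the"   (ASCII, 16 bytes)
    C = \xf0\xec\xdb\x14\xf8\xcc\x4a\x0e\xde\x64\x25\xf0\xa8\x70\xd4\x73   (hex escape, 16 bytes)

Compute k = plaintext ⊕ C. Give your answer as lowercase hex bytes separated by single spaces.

Since C = plaintext ⊕ k, XORing both sides with plaintext gives k = plaintext ⊕ C.
43 ^ f0 = b3
61 ^ ec = 8d
69 ^ db = b2
72 ^ 14 = 66
6f ^ f8 = 97
20 ^ cc = ec
48 ^ 4a = 02
54 ^ 0e = 5a
54 ^ de = 8a
50 ^ 64 = 34
2f ^ 25 = 0a
31 ^ f0 = c1
20 ^ a8 = 88
74 ^ 70 = 04
68 ^ d4 = bc
65 ^ 73 = 16

b3 8d b2 66 97 ec 02 5a 8a 34 0a c1 88 04 bc 16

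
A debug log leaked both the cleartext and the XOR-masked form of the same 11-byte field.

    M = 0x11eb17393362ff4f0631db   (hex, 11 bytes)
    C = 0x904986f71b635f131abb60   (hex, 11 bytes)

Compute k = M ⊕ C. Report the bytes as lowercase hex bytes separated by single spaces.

Since C = M ⊕ k, XORing both sides with M gives k = M ⊕ C.
11 xor 90 = 81
eb xor 49 = a2
17 xor 86 = 91
39 xor f7 = ce
33 xor 1b = 28
62 xor 63 = 01
ff xor 5f = a0
4f xor 13 = 5c
06 xor 1a = 1c
31 xor bb = 8a
db xor 60 = bb

81 a2 91 ce 28 01 a0 5c 1c 8a bb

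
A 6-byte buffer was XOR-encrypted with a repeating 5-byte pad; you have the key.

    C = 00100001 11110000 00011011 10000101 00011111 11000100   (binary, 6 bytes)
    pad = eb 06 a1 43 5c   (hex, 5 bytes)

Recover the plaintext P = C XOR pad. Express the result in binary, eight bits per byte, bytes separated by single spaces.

The 5-byte key repeats, so the effective keystream is eb 06 a1 43 5c eb.
byte 0: 21 ^ eb = ca
byte 1: f0 ^ 06 = f6
byte 2: 1b ^ a1 = ba
byte 3: 85 ^ 43 = c6
byte 4: 1f ^ 5c = 43
byte 5: c4 ^ eb = 2f

11001010 11110110 10111010 11000110 01000011 00101111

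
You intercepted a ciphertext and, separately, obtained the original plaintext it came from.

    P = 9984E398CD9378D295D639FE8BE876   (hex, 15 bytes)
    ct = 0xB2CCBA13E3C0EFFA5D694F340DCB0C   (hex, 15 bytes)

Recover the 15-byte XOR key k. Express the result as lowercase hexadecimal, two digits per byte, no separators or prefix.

2b48598b2e539728c8bf76ca86237a

Since ct = P ⊕ k, XORing both sides with P gives k = P ⊕ ct.
10011001 ^ 10110010 = 00101011
10000100 ^ 11001100 = 01001000
11100011 ^ 10111010 = 01011001
10011000 ^ 00010011 = 10001011
11001101 ^ 11100011 = 00101110
10010011 ^ 11000000 = 01010011
01111000 ^ 11101111 = 10010111
11010010 ^ 11111010 = 00101000
10010101 ^ 01011101 = 11001000
11010110 ^ 01101001 = 10111111
00111001 ^ 01001111 = 01110110
11111110 ^ 00110100 = 11001010
10001011 ^ 00001101 = 10000110
11101000 ^ 11001011 = 00100011
01110110 ^ 00001100 = 01111010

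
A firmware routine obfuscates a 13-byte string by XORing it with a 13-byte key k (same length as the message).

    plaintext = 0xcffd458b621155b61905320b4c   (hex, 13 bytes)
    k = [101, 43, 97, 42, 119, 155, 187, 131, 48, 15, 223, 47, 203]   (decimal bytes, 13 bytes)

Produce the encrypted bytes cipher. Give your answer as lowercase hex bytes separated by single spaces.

byte 0: 11001111 XOR 01100101 = 10101010
byte 1: 11111101 XOR 00101011 = 11010110
byte 2: 01000101 XOR 01100001 = 00100100
byte 3: 10001011 XOR 00101010 = 10100001
byte 4: 01100010 XOR 01110111 = 00010101
byte 5: 00010001 XOR 10011011 = 10001010
byte 6: 01010101 XOR 10111011 = 11101110
byte 7: 10110110 XOR 10000011 = 00110101
byte 8: 00011001 XOR 00110000 = 00101001
byte 9: 00000101 XOR 00001111 = 00001010
byte 10: 00110010 XOR 11011111 = 11101101
byte 11: 00001011 XOR 00101111 = 00100100
byte 12: 01001100 XOR 11001011 = 10000111

aa d6 24 a1 15 8a ee 35 29 0a ed 24 87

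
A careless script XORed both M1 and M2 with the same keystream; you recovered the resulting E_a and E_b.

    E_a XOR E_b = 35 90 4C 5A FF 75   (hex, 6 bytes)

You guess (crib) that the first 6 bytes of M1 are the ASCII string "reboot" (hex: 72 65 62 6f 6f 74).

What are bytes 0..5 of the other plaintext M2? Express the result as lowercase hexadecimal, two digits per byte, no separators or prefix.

Since E_a ⊕ E_b = M1 ⊕ M2, XORing with the guessed M1 bytes yields the corresponding M2 bytes: M2 = (E_a ⊕ E_b) ⊕ M1.
35 ⊕ 72 = 47
90 ⊕ 65 = f5
4c ⊕ 62 = 2e
5a ⊕ 6f = 35
ff ⊕ 6f = 90
75 ⊕ 74 = 01

47f52e359001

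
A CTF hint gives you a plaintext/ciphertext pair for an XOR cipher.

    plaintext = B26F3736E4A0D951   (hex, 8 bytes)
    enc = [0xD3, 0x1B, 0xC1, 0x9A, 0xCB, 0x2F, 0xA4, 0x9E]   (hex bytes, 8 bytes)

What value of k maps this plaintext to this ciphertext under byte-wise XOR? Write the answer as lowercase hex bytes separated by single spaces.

61 74 f6 ac 2f 8f 7d cf

Since enc = plaintext ⊕ k, XORing both sides with plaintext gives k = plaintext ⊕ enc.
b2 xor d3 = 61
6f xor 1b = 74
37 xor c1 = f6
36 xor 9a = ac
e4 xor cb = 2f
a0 xor 2f = 8f
d9 xor a4 = 7d
51 xor 9e = cf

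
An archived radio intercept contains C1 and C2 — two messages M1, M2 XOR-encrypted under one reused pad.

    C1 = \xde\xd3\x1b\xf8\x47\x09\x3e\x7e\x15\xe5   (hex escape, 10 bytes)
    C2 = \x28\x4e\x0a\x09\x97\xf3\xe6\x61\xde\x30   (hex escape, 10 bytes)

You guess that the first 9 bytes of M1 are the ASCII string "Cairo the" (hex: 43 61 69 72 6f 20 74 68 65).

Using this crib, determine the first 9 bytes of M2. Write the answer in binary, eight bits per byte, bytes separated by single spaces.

10110101 11111100 01111000 10000011 10111111 11011010 10101100 01110111 10101110

First, C1 ⊕ C2 = (M1 ⊕ K) ⊕ (M2 ⊕ K) = M1 ⊕ M2, so the key drops out. Then M2 = (M1 ⊕ M2) ⊕ M1 over the first 9 bytes.
byte 0: (de ⊕ 28) ⊕ 43 = f6 ⊕ 43 = b5
byte 1: (d3 ⊕ 4e) ⊕ 61 = 9d ⊕ 61 = fc
byte 2: (1b ⊕ 0a) ⊕ 69 = 11 ⊕ 69 = 78
byte 3: (f8 ⊕ 09) ⊕ 72 = f1 ⊕ 72 = 83
byte 4: (47 ⊕ 97) ⊕ 6f = d0 ⊕ 6f = bf
byte 5: (09 ⊕ f3) ⊕ 20 = fa ⊕ 20 = da
byte 6: (3e ⊕ e6) ⊕ 74 = d8 ⊕ 74 = ac
byte 7: (7e ⊕ 61) ⊕ 68 = 1f ⊕ 68 = 77
byte 8: (15 ⊕ de) ⊕ 65 = cb ⊕ 65 = ae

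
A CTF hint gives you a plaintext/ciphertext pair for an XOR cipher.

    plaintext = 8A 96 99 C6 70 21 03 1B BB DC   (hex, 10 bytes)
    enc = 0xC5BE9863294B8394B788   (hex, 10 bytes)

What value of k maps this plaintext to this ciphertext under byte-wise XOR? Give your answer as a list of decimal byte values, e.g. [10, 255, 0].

Since enc = plaintext ⊕ k, XORing both sides with plaintext gives k = plaintext ⊕ enc.
10001010 ⊕ 11000101 = 01001111
10010110 ⊕ 10111110 = 00101000
10011001 ⊕ 10011000 = 00000001
11000110 ⊕ 01100011 = 10100101
01110000 ⊕ 00101001 = 01011001
00100001 ⊕ 01001011 = 01101010
00000011 ⊕ 10000011 = 10000000
00011011 ⊕ 10010100 = 10001111
10111011 ⊕ 10110111 = 00001100
11011100 ⊕ 10001000 = 01010100

[79, 40, 1, 165, 89, 106, 128, 143, 12, 84]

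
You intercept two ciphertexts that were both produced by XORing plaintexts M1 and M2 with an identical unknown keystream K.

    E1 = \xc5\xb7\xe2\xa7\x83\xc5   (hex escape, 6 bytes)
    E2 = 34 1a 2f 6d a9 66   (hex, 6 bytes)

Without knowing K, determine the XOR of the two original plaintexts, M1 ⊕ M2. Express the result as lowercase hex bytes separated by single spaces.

f1 ad cd ca 2a a3

E1 ⊕ E2 = (M1 ⊕ K) ⊕ (M2 ⊕ K) = M1 ⊕ M2 — the shared key cancels under XOR.
byte 0: 197 xor  52 = 241
byte 1: 183 xor  26 = 173
byte 2: 226 xor  47 = 205
byte 3: 167 xor 109 = 202
byte 4: 131 xor 169 =  42
byte 5: 197 xor 102 = 163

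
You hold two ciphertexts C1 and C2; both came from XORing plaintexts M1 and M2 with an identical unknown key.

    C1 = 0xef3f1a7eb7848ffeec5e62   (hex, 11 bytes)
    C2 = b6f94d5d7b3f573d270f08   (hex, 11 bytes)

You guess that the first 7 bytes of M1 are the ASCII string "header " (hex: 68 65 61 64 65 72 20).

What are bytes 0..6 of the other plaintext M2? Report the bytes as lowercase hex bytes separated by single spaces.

First, C1 ⊕ C2 = (M1 ⊕ K) ⊕ (M2 ⊕ K) = M1 ⊕ M2, so the key drops out. Then M2 = (M1 ⊕ M2) ⊕ M1 over the first 7 bytes.
byte 0: (ef ^ b6) ^ 68 = 59 ^ 68 = 31
byte 1: (3f ^ f9) ^ 65 = c6 ^ 65 = a3
byte 2: (1a ^ 4d) ^ 61 = 57 ^ 61 = 36
byte 3: (7e ^ 5d) ^ 64 = 23 ^ 64 = 47
byte 4: (b7 ^ 7b) ^ 65 = cc ^ 65 = a9
byte 5: (84 ^ 3f) ^ 72 = bb ^ 72 = c9
byte 6: (8f ^ 57) ^ 20 = d8 ^ 20 = f8

31 a3 36 47 a9 c9 f8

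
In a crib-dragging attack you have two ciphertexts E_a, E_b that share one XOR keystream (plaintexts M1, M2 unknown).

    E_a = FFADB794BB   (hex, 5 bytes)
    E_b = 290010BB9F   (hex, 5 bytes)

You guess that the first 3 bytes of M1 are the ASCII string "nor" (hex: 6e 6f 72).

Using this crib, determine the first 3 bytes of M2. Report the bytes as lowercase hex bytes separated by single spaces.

b8 c2 d5

First, E_a ⊕ E_b = (M1 ⊕ K) ⊕ (M2 ⊕ K) = M1 ⊕ M2, so the key drops out. Then M2 = (M1 ⊕ M2) ⊕ M1 over the first 3 bytes.
byte 0: (ff ⊕ 29) ⊕ 6e = d6 ⊕ 6e = b8
byte 1: (ad ⊕ 00) ⊕ 6f = ad ⊕ 6f = c2
byte 2: (b7 ⊕ 10) ⊕ 72 = a7 ⊕ 72 = d5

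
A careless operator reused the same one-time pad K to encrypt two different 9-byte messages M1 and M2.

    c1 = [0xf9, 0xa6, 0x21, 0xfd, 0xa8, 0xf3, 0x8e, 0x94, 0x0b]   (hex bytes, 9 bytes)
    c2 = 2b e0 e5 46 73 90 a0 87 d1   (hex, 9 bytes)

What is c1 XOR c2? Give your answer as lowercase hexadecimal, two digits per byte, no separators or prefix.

c1 ⊕ c2 = (M1 ⊕ K) ⊕ (M2 ⊕ K) = M1 ⊕ M2 — the shared key cancels under XOR.
f9 ⊕ 2b = d2
a6 ⊕ e0 = 46
21 ⊕ e5 = c4
fd ⊕ 46 = bb
a8 ⊕ 73 = db
f3 ⊕ 90 = 63
8e ⊕ a0 = 2e
94 ⊕ 87 = 13
0b ⊕ d1 = da

d246c4bbdb632e13da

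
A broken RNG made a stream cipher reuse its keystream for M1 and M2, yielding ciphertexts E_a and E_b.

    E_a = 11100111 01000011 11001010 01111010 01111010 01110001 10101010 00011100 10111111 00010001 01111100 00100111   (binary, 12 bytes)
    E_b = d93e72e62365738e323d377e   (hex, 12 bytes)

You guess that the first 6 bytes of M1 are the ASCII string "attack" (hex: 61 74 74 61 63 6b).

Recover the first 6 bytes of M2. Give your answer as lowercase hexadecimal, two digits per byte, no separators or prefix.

First, E_a ⊕ E_b = (M1 ⊕ K) ⊕ (M2 ⊕ K) = M1 ⊕ M2, so the key drops out. Then M2 = (M1 ⊕ M2) ⊕ M1 over the first 6 bytes.
byte 0: (e7 ^ d9) ^ 61 = 3e ^ 61 = 5f
byte 1: (43 ^ 3e) ^ 74 = 7d ^ 74 = 09
byte 2: (ca ^ 72) ^ 74 = b8 ^ 74 = cc
byte 3: (7a ^ e6) ^ 61 = 9c ^ 61 = fd
byte 4: (7a ^ 23) ^ 63 = 59 ^ 63 = 3a
byte 5: (71 ^ 65) ^ 6b = 14 ^ 6b = 7f

5f09ccfd3a7f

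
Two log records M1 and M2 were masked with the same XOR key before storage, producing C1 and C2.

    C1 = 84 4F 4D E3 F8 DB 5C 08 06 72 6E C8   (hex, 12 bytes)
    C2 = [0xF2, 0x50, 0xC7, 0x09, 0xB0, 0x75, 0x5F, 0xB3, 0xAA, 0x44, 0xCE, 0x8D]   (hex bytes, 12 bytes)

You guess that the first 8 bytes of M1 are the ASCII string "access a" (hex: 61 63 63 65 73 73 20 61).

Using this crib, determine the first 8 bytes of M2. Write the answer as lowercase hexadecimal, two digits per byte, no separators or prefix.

First, C1 ⊕ C2 = (M1 ⊕ K) ⊕ (M2 ⊕ K) = M1 ⊕ M2, so the key drops out. Then M2 = (M1 ⊕ M2) ⊕ M1 over the first 8 bytes.
byte 0: (84 ⊕ f2) ⊕ 61 = 76 ⊕ 61 = 17
byte 1: (4f ⊕ 50) ⊕ 63 = 1f ⊕ 63 = 7c
byte 2: (4d ⊕ c7) ⊕ 63 = 8a ⊕ 63 = e9
byte 3: (e3 ⊕ 09) ⊕ 65 = ea ⊕ 65 = 8f
byte 4: (f8 ⊕ b0) ⊕ 73 = 48 ⊕ 73 = 3b
byte 5: (db ⊕ 75) ⊕ 73 = ae ⊕ 73 = dd
byte 6: (5c ⊕ 5f) ⊕ 20 = 03 ⊕ 20 = 23
byte 7: (08 ⊕ b3) ⊕ 61 = bb ⊕ 61 = da

177ce98f3bdd23da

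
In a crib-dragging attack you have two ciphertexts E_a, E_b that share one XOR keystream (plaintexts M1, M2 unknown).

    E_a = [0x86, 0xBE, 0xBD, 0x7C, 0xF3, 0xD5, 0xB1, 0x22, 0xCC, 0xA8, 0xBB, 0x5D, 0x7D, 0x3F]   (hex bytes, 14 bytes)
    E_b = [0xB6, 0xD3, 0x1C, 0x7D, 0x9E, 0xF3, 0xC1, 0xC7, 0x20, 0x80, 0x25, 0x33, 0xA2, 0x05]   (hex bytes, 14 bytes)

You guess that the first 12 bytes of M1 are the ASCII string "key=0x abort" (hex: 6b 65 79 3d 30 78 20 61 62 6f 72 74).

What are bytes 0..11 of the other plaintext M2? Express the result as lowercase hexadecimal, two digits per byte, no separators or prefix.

5b08d83c5d5e50848e47ec1a

First, E_a ⊕ E_b = (M1 ⊕ K) ⊕ (M2 ⊕ K) = M1 ⊕ M2, so the key drops out. Then M2 = (M1 ⊕ M2) ⊕ M1 over the first 12 bytes.
byte 0: (86 xor b6) xor 6b = 30 xor 6b = 5b
byte 1: (be xor d3) xor 65 = 6d xor 65 = 08
byte 2: (bd xor 1c) xor 79 = a1 xor 79 = d8
byte 3: (7c xor 7d) xor 3d = 01 xor 3d = 3c
byte 4: (f3 xor 9e) xor 30 = 6d xor 30 = 5d
byte 5: (d5 xor f3) xor 78 = 26 xor 78 = 5e
byte 6: (b1 xor c1) xor 20 = 70 xor 20 = 50
byte 7: (22 xor c7) xor 61 = e5 xor 61 = 84
byte 8: (cc xor 20) xor 62 = ec xor 62 = 8e
byte 9: (a8 xor 80) xor 6f = 28 xor 6f = 47
byte 10: (bb xor 25) xor 72 = 9e xor 72 = ec
byte 11: (5d xor 33) xor 74 = 6e xor 74 = 1a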